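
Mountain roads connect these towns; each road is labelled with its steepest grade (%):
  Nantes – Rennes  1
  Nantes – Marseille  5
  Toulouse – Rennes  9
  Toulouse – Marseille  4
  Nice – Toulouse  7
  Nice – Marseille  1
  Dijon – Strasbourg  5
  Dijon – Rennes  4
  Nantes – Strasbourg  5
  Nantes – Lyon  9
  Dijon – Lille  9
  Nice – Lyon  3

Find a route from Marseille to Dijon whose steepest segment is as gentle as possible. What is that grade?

Comparing a few candidate routes:
Marseille → Toulouse → Nice → Lyon → Nantes → Rennes → Dijon: max(4, 7, 3, 9, 1, 4) = 9
Marseille → Nantes → Lyon → Nice → Toulouse → Rennes → Dijon: max(5, 9, 3, 7, 9, 4) = 9
Marseille → Nantes → Strasbourg → Dijon: max(5, 5, 5) = 5
Marseille → Toulouse → Rennes → Nantes → Strasbourg → Dijon: max(4, 9, 1, 5, 5) = 9
Marseille → Toulouse → Nice → Lyon → Nantes → Strasbourg → Dijon: max(4, 7, 3, 9, 5, 5) = 9
Marseille → Nantes → Rennes → Dijon: max(5, 1, 4) = 5
Smallest bottleneck: 5%.

5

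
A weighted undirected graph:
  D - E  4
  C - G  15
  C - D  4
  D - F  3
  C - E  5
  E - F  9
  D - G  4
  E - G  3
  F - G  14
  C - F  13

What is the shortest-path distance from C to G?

Some routes from C to G:
C → D → E → G: 4 + 4 + 3 = 11
C → E → D → G: 5 + 4 + 4 = 13
C → E → G: 5 + 3 = 8
C → G: 15
C → D → G: 4 + 4 = 8
The minimum is 8.

8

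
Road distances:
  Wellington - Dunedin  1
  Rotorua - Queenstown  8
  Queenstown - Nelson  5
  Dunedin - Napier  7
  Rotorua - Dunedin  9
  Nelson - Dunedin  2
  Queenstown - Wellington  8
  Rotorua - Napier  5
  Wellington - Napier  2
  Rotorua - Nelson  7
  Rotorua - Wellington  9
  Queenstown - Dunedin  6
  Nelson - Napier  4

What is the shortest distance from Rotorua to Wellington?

7

Comparing a few candidate routes:
Rotorua-Napier-Wellington: 5 + 2 = 7
Rotorua-Nelson-Dunedin-Wellington: 7 + 2 + 1 = 10
Rotorua-Wellington: 9
Rotorua-Napier-Nelson-Dunedin-Wellington: 5 + 4 + 2 + 1 = 12
Rotorua-Dunedin-Wellington: 9 + 1 = 10
Rotorua-Nelson-Napier-Wellington: 7 + 4 + 2 = 13
Best route has total 7.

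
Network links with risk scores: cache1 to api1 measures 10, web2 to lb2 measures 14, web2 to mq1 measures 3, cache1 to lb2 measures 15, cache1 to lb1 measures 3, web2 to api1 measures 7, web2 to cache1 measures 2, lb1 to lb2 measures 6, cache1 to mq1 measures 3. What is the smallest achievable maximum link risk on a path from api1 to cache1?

Candidate routes:
api1→web2→cache1: max(7, 2) = 7
api1→web2→lb2→lb1→cache1: max(7, 14, 6, 3) = 14
api1→cache1: max(10) = 10
api1→web2→mq1→cache1: max(7, 3, 3) = 7
api1→web2→lb2→cache1: max(7, 14, 15) = 15
The minimum achievable maximum is 7.

7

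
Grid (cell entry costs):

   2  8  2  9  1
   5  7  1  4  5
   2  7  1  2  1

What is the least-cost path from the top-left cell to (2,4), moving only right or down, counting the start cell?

17

Take (0,0) → (0,1) → (0,2) → (1,2) → (2,2) → (2,3) → (2,4) for a total of 2 + 8 + 2 + 1 + 1 + 2 + 1 = 17.
For comparison, the top-then-right route costs 28.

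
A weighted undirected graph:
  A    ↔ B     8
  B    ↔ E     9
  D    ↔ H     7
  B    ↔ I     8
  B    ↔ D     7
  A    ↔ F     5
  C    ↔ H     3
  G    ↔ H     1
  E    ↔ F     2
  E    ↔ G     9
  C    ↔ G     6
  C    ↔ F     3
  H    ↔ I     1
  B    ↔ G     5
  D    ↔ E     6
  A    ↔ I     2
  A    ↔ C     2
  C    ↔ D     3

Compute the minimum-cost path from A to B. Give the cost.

8

Some routes from A to B:
A→C→H→G→B: 2 + 3 + 1 + 5 = 11
A→I→H→G→B: 2 + 1 + 1 + 5 = 9
A→I→B: 2 + 8 = 10
A→B: 8
The minimum is 8.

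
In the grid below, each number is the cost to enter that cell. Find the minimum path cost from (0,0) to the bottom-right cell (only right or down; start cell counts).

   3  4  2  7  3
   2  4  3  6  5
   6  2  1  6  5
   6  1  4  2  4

22

One optimal route is [0,0] -> [1,0] -> [1,1] -> [2,1] -> [2,2] -> [3,2] -> [3,3] -> [3,4].
Its cost is 3 + 2 + 4 + 2 + 1 + 4 + 2 + 4 = 22.
(Top row then right column would cost 33.)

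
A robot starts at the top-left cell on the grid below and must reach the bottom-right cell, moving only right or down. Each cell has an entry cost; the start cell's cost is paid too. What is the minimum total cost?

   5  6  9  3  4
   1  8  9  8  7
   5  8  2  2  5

One optimal route is r0c0 → r1c0 → r2c0 → r2c1 → r2c2 → r2c3 → r2c4.
Its cost is 5 + 1 + 5 + 8 + 2 + 2 + 5 = 28.

28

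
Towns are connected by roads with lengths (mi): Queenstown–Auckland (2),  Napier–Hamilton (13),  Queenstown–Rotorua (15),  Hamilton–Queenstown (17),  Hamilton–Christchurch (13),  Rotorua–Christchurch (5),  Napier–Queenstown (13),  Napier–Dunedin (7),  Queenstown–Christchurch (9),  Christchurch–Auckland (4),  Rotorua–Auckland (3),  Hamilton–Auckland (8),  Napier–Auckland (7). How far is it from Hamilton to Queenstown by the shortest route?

Comparing a few candidate routes:
Hamilton-Queenstown: 17
Hamilton-Christchurch-Auckland-Queenstown: 13 + 4 + 2 = 19
Hamilton-Auckland-Queenstown: 8 + 2 = 10
The minimum is 10 mi.

10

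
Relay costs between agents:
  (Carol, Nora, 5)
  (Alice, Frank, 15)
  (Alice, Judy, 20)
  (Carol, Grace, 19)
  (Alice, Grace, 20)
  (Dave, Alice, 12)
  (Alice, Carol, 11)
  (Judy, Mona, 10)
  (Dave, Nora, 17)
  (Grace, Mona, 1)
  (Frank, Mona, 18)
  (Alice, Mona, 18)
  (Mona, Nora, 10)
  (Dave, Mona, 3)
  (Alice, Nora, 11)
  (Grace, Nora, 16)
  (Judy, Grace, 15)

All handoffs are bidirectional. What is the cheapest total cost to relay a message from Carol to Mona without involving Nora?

20

Checking several routes:
Carol → Alice → Mona: 11 + 18 = 29
Carol → Grace → Mona: 19 + 1 = 20
Carol → Alice → Dave → Mona: 11 + 12 + 3 = 26
The minimum is 20.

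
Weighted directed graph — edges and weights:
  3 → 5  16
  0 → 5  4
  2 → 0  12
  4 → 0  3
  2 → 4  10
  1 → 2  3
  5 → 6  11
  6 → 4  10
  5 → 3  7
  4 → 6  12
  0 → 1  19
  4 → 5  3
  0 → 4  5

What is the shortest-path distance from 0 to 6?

Paths from 0 to 6:
0-4-6: 5 + 12 = 17
0-4-5-6: 5 + 3 + 11 = 19
0-1-2-4-6: 19 + 3 + 10 + 12 = 44
0-5-6: 4 + 11 = 15
0-1-2-4-5-6: 19 + 3 + 10 + 3 + 11 = 46
Shortest: 15.

15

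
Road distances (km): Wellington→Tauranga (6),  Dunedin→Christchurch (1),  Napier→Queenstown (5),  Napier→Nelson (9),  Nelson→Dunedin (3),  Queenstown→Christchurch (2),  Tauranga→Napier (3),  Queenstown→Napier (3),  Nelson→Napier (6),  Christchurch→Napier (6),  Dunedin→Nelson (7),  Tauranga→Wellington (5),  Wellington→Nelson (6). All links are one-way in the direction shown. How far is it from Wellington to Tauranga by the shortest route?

Paths from Wellington to Tauranga:
Wellington - Tauranga: 6
Shortest: 6 km.

6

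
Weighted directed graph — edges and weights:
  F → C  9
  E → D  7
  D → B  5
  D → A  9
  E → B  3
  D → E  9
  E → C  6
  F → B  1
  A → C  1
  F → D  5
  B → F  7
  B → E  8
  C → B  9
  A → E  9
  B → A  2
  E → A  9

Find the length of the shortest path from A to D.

Some routes from A to D:
A -> E -> D: 9 + 7 = 16
A -> C -> B -> F -> D: 1 + 9 + 7 + 5 = 22
A -> E -> B -> F -> D: 9 + 3 + 7 + 5 = 24
Best route has total 16.

16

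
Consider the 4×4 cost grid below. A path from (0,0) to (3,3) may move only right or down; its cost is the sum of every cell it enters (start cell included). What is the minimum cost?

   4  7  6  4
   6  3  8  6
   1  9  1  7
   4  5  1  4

Best path: r0c0 → r1c0 → r2c0 → r3c0 → r3c1 → r3c2 → r3c3
Cost: 4 + 6 + 1 + 4 + 5 + 1 + 4 = 25
(Top row then right column would cost 38.)

25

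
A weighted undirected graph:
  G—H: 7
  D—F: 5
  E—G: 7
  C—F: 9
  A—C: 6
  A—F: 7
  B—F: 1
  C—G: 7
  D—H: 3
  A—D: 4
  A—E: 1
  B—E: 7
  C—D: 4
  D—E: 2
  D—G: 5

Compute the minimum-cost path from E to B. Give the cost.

7

Comparing a few candidate routes:
E -> D -> F -> B: 2 + 5 + 1 = 8
E -> A -> F -> B: 1 + 7 + 1 = 9
E -> B: 7
E -> D -> A -> F -> B: 2 + 4 + 7 + 1 = 14
E -> A -> D -> F -> B: 1 + 4 + 5 + 1 = 11
Best route has total 7.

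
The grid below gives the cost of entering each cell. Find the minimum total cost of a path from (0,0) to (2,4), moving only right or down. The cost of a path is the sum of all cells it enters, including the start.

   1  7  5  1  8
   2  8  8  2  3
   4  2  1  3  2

15

Take [0,0]→[1,0]→[2,0]→[2,1]→[2,2]→[2,3]→[2,4] for a total of 1 + 2 + 4 + 2 + 1 + 3 + 2 = 15.
(Top row then right column would cost 27.)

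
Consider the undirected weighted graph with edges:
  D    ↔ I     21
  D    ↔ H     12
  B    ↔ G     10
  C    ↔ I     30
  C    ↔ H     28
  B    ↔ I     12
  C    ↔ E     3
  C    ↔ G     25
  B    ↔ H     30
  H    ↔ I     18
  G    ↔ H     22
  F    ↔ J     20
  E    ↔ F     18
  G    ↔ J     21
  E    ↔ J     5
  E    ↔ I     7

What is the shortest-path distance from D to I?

21

Comparing a few candidate routes:
D→H→I: 12 + 18 = 30
D→H→G→B→I: 12 + 22 + 10 + 12 = 56
D→I: 21
D→H→G→J→E→I: 12 + 22 + 21 + 5 + 7 = 67
D→H→C→E→I: 12 + 28 + 3 + 7 = 50
D→H→B→I: 12 + 30 + 12 = 54
Best route has total 21.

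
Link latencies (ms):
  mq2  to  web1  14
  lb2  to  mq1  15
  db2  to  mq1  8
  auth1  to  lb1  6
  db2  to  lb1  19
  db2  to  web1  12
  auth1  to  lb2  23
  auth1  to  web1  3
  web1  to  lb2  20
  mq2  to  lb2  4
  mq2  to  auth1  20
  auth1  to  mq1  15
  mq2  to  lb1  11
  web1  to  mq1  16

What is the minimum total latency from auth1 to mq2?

Comparing a few candidate routes:
auth1 → lb1 → mq2: 6 + 11 = 17
auth1 → mq2: 20
auth1 → web1 → lb2 → mq2: 3 + 20 + 4 = 27
auth1 → lb2 → mq2: 23 + 4 = 27
auth1 → web1 → mq2: 3 + 14 = 17
The minimum is 17 ms.

17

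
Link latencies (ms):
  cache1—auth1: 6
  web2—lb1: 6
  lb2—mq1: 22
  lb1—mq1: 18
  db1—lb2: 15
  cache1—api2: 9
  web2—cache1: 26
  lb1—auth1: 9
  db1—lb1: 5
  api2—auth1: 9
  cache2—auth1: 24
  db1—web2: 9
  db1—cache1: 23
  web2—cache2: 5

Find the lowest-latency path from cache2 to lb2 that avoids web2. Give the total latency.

53

Checking several routes:
cache2 - auth1 - lb1 - db1 - lb2: 24 + 9 + 5 + 15 = 53
cache2 - auth1 - lb1 - mq1 - lb2: 24 + 9 + 18 + 22 = 73
cache2 - auth1 - cache1 - db1 - lb2: 24 + 6 + 23 + 15 = 68
Best route has total 53 ms.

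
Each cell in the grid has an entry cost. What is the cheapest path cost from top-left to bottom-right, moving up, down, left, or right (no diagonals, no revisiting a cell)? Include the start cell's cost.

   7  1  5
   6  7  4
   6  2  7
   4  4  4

Path [0,0]→[0,1]→[1,1]→[2,1]→[3,1]→[3,2]: 7 + 1 + 7 + 2 + 4 + 4 = 25.

25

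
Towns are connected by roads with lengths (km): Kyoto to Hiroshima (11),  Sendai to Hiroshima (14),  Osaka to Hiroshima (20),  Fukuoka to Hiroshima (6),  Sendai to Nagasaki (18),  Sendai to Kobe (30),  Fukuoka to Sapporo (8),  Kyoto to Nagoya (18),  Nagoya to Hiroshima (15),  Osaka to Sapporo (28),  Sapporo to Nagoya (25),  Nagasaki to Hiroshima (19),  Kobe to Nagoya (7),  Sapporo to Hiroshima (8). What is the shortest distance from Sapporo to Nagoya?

23

Some routes from Sapporo to Nagoya:
Sapporo -> Hiroshima -> Kyoto -> Nagoya: 8 + 11 + 18 = 37
Sapporo -> Hiroshima -> Nagoya: 8 + 15 = 23
Sapporo -> Fukuoka -> Hiroshima -> Nagoya: 8 + 6 + 15 = 29
Sapporo -> Fukuoka -> Hiroshima -> Kyoto -> Nagoya: 8 + 6 + 11 + 18 = 43
Sapporo -> Nagoya: 25
Shortest: 23 km.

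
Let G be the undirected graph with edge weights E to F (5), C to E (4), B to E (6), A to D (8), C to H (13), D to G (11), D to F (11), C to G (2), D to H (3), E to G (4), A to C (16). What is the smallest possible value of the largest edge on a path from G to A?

Some routes from G to A:
G → E → C → H → D → A: max(4, 4, 13, 3, 8) = 13
G → E → C → A: max(4, 4, 16) = 16
G → D → A: max(11, 8) = 11
G → E → F → D → A: max(4, 5, 11, 8) = 11
G → C → H → D → A: max(2, 13, 3, 8) = 13
G → C → E → F → D → A: max(2, 4, 5, 11, 8) = 11
Smallest bottleneck: 11.

11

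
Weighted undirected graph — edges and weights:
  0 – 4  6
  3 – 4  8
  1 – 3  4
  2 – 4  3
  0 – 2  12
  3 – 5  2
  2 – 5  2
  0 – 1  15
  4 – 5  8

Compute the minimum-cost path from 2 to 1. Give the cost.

Some routes from 2 to 1:
2 -> 4 -> 5 -> 3 -> 1: 3 + 8 + 2 + 4 = 17
2 -> 4 -> 3 -> 1: 3 + 8 + 4 = 15
2 -> 5 -> 3 -> 1: 2 + 2 + 4 = 8
The minimum is 8.

8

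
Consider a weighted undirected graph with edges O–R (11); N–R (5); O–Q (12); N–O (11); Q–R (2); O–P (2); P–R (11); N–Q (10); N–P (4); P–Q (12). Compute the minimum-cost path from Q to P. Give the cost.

11

A few of the Q→P routes:
Q-R-P: 2 + 11 = 13
Q-R-N-P: 2 + 5 + 4 = 11
Q-P: 12
The minimum is 11.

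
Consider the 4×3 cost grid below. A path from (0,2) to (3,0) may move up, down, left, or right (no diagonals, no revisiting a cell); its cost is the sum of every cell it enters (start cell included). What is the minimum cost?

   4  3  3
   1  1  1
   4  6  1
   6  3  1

Take r0c2 -> r1c2 -> r2c2 -> r3c2 -> r3c1 -> r3c0 for a total of 3 + 1 + 1 + 1 + 3 + 6 = 15.

15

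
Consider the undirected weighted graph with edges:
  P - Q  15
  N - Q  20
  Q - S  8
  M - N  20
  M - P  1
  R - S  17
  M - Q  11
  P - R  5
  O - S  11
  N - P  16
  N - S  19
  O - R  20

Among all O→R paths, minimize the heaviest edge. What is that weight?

11

A few of the O→R routes:
O - S - R: max(11, 17) = 17
O - S - Q - M - P - R: max(11, 8, 11, 1, 5) = 11
O - S - Q - P - R: max(11, 8, 15, 5) = 15
Best route has worst link 11.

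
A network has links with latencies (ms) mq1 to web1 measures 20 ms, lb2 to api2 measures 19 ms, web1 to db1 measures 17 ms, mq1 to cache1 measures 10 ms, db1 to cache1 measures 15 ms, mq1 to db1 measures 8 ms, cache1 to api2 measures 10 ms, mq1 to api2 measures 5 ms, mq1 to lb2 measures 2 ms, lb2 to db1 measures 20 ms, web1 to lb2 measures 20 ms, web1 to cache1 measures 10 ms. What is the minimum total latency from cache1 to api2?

10

Comparing a few candidate routes:
cache1→web1→lb2→mq1→api2: 10 + 20 + 2 + 5 = 37
cache1→web1→mq1→api2: 10 + 20 + 5 = 35
cache1→mq1→api2: 10 + 5 = 15
cache1→api2: 10
cache1→mq1→lb2→api2: 10 + 2 + 19 = 31
cache1→db1→mq1→api2: 15 + 8 + 5 = 28
Shortest: 10 ms.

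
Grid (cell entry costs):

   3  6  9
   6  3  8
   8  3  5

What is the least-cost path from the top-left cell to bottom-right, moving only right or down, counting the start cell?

One optimal route is [0,0] -> [0,1] -> [1,1] -> [2,1] -> [2,2].
Its cost is 3 + 6 + 3 + 3 + 5 = 20.
For comparison, the top-then-right route costs 31.

20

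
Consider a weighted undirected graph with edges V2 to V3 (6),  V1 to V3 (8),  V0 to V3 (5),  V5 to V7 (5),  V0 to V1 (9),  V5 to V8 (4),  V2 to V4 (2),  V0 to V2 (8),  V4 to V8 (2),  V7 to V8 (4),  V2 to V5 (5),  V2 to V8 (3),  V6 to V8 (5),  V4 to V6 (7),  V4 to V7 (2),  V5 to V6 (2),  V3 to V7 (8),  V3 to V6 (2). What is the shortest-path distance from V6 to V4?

Comparing a few candidate routes:
V6 - V5 - V2 - V4: 2 + 5 + 2 = 9
V6 - V4: 7
V6 - V5 - V8 - V4: 2 + 4 + 2 = 8
V6 - V8 - V4: 5 + 2 = 7
Shortest: 7.

7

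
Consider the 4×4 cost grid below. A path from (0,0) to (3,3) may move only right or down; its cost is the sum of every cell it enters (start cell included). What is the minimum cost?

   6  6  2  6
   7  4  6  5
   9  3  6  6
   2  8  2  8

Path (0,0) → (0,1) → (1,1) → (2,1) → (2,2) → (3,2) → (3,3): 6 + 6 + 4 + 3 + 6 + 2 + 8 = 35.

35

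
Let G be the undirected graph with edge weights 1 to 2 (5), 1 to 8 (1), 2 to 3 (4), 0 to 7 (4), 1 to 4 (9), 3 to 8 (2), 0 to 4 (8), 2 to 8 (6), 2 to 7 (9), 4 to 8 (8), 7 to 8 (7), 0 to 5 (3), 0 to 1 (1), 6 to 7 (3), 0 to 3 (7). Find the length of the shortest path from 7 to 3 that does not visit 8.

11

Candidate routes:
7 - 0 - 1 - 2 - 3: 4 + 1 + 5 + 4 = 14
7 - 0 - 4 - 1 - 2 - 3: 4 + 8 + 9 + 5 + 4 = 30
7 - 2 - 3: 9 + 4 = 13
7 - 2 - 1 - 0 - 3: 9 + 5 + 1 + 7 = 22
7 - 2 - 1 - 4 - 0 - 3: 9 + 5 + 9 + 8 + 7 = 38
7 - 0 - 3: 4 + 7 = 11
The minimum is 11.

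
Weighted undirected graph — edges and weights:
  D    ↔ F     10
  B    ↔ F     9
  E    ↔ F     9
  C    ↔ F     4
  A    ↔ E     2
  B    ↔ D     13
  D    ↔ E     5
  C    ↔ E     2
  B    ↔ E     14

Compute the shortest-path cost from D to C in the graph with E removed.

14

Routes from D to C avoiding E:
D - B - F - C: 13 + 9 + 4 = 26
D - F - C: 10 + 4 = 14
Shortest: 14.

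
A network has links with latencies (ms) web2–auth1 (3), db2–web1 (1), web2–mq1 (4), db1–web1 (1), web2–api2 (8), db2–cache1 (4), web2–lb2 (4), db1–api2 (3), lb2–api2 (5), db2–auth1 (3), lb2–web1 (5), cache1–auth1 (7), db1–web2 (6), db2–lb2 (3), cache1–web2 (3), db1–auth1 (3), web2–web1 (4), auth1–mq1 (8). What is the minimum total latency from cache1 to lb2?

7

Checking several routes:
cache1 → web2 → web1 → db2 → lb2: 3 + 4 + 1 + 3 = 11
cache1 → web2 → lb2: 3 + 4 = 7
cache1 → db2 → lb2: 4 + 3 = 7
cache1 → db2 → web1 → lb2: 4 + 1 + 5 = 10
cache1 → web2 → auth1 → db2 → lb2: 3 + 3 + 3 + 3 = 12
The minimum is 7 ms.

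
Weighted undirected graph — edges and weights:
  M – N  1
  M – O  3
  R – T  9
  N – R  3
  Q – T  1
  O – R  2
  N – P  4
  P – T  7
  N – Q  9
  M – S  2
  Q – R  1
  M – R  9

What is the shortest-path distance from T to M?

6

Some routes from T to M:
T -> R -> N -> M: 9 + 3 + 1 = 13
T -> Q -> N -> M: 1 + 9 + 1 = 11
T -> Q -> R -> O -> M: 1 + 1 + 2 + 3 = 7
T -> P -> N -> M: 7 + 4 + 1 = 12
T -> Q -> R -> N -> M: 1 + 1 + 3 + 1 = 6
T -> Q -> R -> M: 1 + 1 + 9 = 11
Shortest: 6.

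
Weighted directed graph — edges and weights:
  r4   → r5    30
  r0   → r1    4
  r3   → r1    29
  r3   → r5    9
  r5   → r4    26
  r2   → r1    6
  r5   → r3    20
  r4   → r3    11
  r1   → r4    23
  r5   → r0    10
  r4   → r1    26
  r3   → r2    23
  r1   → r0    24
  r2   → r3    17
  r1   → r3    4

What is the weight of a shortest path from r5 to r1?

Some routes from r5 to r1:
r5 -> r0 -> r1: 10 + 4 = 14
r5 -> r4 -> r1: 26 + 26 = 52
r5 -> r3 -> r2 -> r1: 20 + 23 + 6 = 49
r5 -> r3 -> r1: 20 + 29 = 49
Best route has total 14.

14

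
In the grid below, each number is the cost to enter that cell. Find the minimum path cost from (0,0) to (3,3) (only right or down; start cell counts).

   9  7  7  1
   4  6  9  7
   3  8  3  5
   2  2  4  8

Path [0,0]→[1,0]→[2,0]→[3,0]→[3,1]→[3,2]→[3,3]: 9 + 4 + 3 + 2 + 2 + 4 + 8 = 32.

32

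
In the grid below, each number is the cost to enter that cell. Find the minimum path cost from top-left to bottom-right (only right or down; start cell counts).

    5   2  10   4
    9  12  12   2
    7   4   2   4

Cheapest: (0,0) -> (0,1) -> (0,2) -> (0,3) -> (1,3) -> (2,3)
  5 + 2 + 10 + 4 + 2 + 4 = 27

27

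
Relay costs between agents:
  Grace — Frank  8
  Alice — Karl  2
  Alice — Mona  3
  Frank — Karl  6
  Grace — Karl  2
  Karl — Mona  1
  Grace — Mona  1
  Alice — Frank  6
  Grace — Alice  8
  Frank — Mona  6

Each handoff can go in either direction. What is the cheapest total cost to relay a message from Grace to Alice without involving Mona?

Comparing a few candidate routes:
Grace-Frank-Alice: 8 + 6 = 14
Grace-Karl-Frank-Alice: 2 + 6 + 6 = 14
Grace-Alice: 8
Grace-Karl-Alice: 2 + 2 = 4
Shortest: 4.

4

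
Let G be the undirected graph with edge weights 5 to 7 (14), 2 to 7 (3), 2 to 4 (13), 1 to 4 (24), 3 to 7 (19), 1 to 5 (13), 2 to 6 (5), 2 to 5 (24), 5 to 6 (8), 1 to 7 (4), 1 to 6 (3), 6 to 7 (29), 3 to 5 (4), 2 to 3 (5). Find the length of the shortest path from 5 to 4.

22

Some routes from 5 to 4:
5 -> 7 -> 2 -> 4: 14 + 3 + 13 = 30
5 -> 6 -> 1 -> 7 -> 2 -> 4: 8 + 3 + 4 + 3 + 13 = 31
5 -> 3 -> 2 -> 4: 4 + 5 + 13 = 22
5 -> 6 -> 2 -> 4: 8 + 5 + 13 = 26
Shortest: 22.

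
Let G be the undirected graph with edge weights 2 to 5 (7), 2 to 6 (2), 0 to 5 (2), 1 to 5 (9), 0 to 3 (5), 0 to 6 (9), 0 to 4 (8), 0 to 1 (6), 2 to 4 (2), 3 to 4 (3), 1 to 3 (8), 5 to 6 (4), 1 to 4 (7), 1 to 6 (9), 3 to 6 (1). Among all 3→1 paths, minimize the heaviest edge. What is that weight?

6

Comparing a few candidate routes:
3 - 0 - 1: max(5, 6) = 6
3 - 4 - 1: max(3, 7) = 7
3 - 4 - 2 - 5 - 0 - 1: max(3, 2, 7, 2, 6) = 7
3 - 4 - 2 - 6 - 5 - 0 - 1: max(3, 2, 2, 4, 2, 6) = 6
3 - 6 - 5 - 0 - 1: max(1, 4, 2, 6) = 6
The minimum achievable maximum is 6.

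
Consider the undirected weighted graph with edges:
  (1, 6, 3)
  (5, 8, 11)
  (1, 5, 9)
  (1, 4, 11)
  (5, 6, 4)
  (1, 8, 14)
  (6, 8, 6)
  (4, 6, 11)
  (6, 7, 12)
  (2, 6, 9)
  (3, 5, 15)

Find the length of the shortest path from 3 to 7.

31

Some routes from 3 to 7:
3 - 5 - 8 - 6 - 7: 15 + 11 + 6 + 12 = 44
3 - 5 - 6 - 7: 15 + 4 + 12 = 31
3 - 5 - 1 - 4 - 6 - 7: 15 + 9 + 11 + 11 + 12 = 58
3 - 5 - 1 - 6 - 7: 15 + 9 + 3 + 12 = 39
3 - 5 - 8 - 1 - 6 - 7: 15 + 11 + 14 + 3 + 12 = 55
3 - 5 - 1 - 8 - 6 - 7: 15 + 9 + 14 + 6 + 12 = 56
The minimum is 31.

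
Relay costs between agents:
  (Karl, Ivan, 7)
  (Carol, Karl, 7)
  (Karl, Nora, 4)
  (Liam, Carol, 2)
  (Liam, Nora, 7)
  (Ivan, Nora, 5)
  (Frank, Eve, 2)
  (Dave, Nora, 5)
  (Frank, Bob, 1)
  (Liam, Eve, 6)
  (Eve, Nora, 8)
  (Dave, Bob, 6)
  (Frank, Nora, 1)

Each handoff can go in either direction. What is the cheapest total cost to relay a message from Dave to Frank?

Candidate routes:
Dave -> Nora -> Liam -> Eve -> Frank: 5 + 7 + 6 + 2 = 20
Dave -> Nora -> Karl -> Carol -> Liam -> Eve -> Frank: 5 + 4 + 7 + 2 + 6 + 2 = 26
Dave -> Nora -> Frank: 5 + 1 = 6
Dave -> Bob -> Frank: 6 + 1 = 7
Dave -> Nora -> Eve -> Frank: 5 + 8 + 2 = 15
Dave -> Nora -> Ivan -> Karl -> Carol -> Liam -> Eve -> Frank: 5 + 5 + 7 + 7 + 2 + 6 + 2 = 34
Shortest: 6.

6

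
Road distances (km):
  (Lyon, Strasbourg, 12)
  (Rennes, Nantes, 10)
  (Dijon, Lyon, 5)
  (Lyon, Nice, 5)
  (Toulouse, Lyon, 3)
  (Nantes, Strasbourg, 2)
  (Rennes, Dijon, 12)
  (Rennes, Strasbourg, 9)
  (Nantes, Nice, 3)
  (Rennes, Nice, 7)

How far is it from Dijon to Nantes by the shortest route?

13

A few of the Dijon→Nantes routes:
Dijon -> Rennes -> Nantes: 12 + 10 = 22
Dijon -> Rennes -> Nice -> Nantes: 12 + 7 + 3 = 22
Dijon -> Lyon -> Nice -> Nantes: 5 + 5 + 3 = 13
Dijon -> Lyon -> Strasbourg -> Nantes: 5 + 12 + 2 = 19
Shortest: 13 km.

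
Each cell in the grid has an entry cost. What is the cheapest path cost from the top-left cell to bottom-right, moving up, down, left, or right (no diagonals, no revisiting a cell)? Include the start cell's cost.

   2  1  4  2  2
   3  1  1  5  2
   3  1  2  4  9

Take r0c0→r0c1→r1c1→r1c2→r2c2→r2c3→r2c4 for a total of 2 + 1 + 1 + 1 + 2 + 4 + 9 = 20.

20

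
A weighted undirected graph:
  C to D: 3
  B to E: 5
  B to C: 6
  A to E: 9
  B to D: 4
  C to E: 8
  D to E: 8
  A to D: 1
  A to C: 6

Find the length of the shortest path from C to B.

6

Some routes from C to B:
C - D - B: 3 + 4 = 7
C - D - E - B: 3 + 8 + 5 = 16
C - A - D - B: 6 + 1 + 4 = 11
C - B: 6
C - E - B: 8 + 5 = 13
The minimum is 6.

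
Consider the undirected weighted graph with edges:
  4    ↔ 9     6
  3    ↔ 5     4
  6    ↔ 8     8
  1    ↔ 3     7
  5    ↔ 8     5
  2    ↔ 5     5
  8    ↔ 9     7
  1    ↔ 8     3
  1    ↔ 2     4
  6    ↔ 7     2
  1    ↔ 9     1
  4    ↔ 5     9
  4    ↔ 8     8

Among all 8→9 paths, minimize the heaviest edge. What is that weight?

3

Comparing a few candidate routes:
8-4-5-2-1-9: max(8, 9, 5, 4, 1) = 9
8-1-9: max(3, 1) = 3
8-5-3-1-9: max(5, 4, 7, 1) = 7
8-9: max(7) = 7
8-4-9: max(8, 6) = 8
8-5-2-1-9: max(5, 5, 4, 1) = 5
Smallest bottleneck: 3.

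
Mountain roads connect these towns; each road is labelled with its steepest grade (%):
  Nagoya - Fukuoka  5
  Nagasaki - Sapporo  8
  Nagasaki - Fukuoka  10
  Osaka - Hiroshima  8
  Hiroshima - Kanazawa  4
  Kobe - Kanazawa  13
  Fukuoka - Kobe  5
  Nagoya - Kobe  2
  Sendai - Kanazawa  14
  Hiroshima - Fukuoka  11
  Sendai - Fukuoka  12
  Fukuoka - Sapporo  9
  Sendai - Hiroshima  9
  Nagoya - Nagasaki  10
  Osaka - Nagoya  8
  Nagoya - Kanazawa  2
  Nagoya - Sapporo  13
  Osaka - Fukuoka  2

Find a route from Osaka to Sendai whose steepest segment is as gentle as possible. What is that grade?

9

Some routes from Osaka to Sendai:
Osaka -> Hiroshima -> Sendai: max(8, 9) = 9
Osaka -> Fukuoka -> Nagasaki -> Nagoya -> Kanazawa -> Hiroshima -> Sendai: max(2, 10, 10, 2, 4, 9) = 10
Osaka -> Fukuoka -> Nagoya -> Kanazawa -> Hiroshima -> Sendai: max(2, 5, 2, 4, 9) = 9
Osaka -> Nagoya -> Kanazawa -> Hiroshima -> Sendai: max(8, 2, 4, 9) = 9
Osaka -> Fukuoka -> Sapporo -> Nagasaki -> Nagoya -> Kanazawa -> Hiroshima -> Sendai: max(2, 9, 8, 10, 2, 4, 9) = 10
Osaka -> Fukuoka -> Kobe -> Nagoya -> Kanazawa -> Hiroshima -> Sendai: max(2, 5, 2, 2, 4, 9) = 9
Smallest bottleneck: 9%.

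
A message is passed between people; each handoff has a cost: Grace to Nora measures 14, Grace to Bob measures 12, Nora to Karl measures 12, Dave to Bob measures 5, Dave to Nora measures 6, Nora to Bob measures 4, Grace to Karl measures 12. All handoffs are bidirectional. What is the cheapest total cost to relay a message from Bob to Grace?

12

Checking several routes:
Bob - Dave - Nora - Grace: 5 + 6 + 14 = 25
Bob - Nora - Grace: 4 + 14 = 18
Bob - Grace: 12
Bob - Nora - Karl - Grace: 4 + 12 + 12 = 28
Shortest: 12.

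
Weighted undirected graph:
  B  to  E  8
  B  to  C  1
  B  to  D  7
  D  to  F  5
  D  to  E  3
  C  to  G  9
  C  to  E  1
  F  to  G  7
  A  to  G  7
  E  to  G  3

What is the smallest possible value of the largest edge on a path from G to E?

3

Comparing a few candidate routes:
G → F → D → B → C → E: max(7, 5, 7, 1, 1) = 7
G → F → D → E: max(7, 5, 3) = 7
G → F → D → B → E: max(7, 5, 7, 8) = 8
G → E: max(3) = 3
Smallest bottleneck: 3.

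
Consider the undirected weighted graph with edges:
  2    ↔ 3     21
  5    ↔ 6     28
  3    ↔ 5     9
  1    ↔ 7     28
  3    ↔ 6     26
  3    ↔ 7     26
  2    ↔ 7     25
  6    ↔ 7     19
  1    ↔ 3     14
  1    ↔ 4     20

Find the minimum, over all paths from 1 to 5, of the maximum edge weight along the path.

14

Some routes from 1 to 5:
1 → 7 → 6 → 3 → 5: max(28, 19, 26, 9) = 28
1 → 7 → 2 → 3 → 6 → 5: max(28, 25, 21, 26, 28) = 28
1 → 7 → 6 → 5: max(28, 19, 28) = 28
1 → 3 → 5: max(14, 9) = 14
1 → 7 → 3 → 5: max(28, 26, 9) = 28
1 → 7 → 3 → 6 → 5: max(28, 26, 26, 28) = 28
Best route has worst link 14.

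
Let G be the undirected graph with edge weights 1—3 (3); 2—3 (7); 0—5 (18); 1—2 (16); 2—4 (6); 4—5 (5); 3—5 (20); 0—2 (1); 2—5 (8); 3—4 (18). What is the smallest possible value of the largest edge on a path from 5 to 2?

6

Some routes from 5 to 2:
5 -> 4 -> 3 -> 2: max(5, 18, 7) = 18
5 -> 0 -> 2: max(18, 1) = 18
5 -> 4 -> 2: max(5, 6) = 6
5 -> 3 -> 2: max(20, 7) = 20
5 -> 2: max(8) = 8
5 -> 4 -> 3 -> 1 -> 2: max(5, 18, 3, 16) = 18
The minimum achievable maximum is 6.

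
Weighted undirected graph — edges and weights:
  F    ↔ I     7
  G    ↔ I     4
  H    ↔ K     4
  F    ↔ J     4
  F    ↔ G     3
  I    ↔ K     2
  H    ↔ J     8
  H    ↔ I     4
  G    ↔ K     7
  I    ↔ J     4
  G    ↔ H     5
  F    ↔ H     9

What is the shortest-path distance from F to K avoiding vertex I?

10

Comparing a few candidate routes:
F - G - H - K: 3 + 5 + 4 = 12
F - H - G - K: 9 + 5 + 7 = 21
F - G - K: 3 + 7 = 10
F - H - K: 9 + 4 = 13
F - J - H - K: 4 + 8 + 4 = 16
The minimum is 10.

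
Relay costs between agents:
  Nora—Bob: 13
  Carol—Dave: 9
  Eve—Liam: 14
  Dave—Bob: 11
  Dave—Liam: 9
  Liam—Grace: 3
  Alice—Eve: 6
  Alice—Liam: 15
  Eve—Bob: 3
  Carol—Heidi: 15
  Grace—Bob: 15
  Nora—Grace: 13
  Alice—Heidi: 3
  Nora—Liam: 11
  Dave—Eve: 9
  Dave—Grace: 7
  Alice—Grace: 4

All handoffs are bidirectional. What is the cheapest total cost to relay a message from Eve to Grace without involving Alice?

Comparing a few candidate routes:
Eve - Liam - Grace: 14 + 3 = 17
Eve - Bob - Dave - Grace: 3 + 11 + 7 = 21
Eve - Dave - Liam - Grace: 9 + 9 + 3 = 21
Eve - Dave - Grace: 9 + 7 = 16
Eve - Bob - Grace: 3 + 15 = 18
Best route has total 16.

16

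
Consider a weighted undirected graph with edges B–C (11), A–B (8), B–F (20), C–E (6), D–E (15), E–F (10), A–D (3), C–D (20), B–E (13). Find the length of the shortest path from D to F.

25

Comparing a few candidate routes:
D → A → B → E → F: 3 + 8 + 13 + 10 = 34
D → C → E → F: 20 + 6 + 10 = 36
D → E → F: 15 + 10 = 25
D → A → B → F: 3 + 8 + 20 = 31
The minimum is 25.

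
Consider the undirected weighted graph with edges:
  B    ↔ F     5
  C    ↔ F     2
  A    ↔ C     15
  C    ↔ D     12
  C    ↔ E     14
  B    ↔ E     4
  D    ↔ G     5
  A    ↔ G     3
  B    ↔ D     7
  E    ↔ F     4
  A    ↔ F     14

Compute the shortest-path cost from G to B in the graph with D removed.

Comparing a few candidate routes:
G → A → C → E → B: 3 + 15 + 14 + 4 = 36
G → A → F → B: 3 + 14 + 5 = 22
G → A → F → C → E → B: 3 + 14 + 2 + 14 + 4 = 37
G → A → C → F → B: 3 + 15 + 2 + 5 = 25
G → A → C → F → E → B: 3 + 15 + 2 + 4 + 4 = 28
G → A → F → E → B: 3 + 14 + 4 + 4 = 25
Shortest: 22.

22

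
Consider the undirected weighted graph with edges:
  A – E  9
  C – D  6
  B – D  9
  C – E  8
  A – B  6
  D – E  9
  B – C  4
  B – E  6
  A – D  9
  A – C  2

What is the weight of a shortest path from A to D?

Comparing a few candidate routes:
A-B-D: 6 + 9 = 15
A-C-D: 2 + 6 = 8
A-D: 9
A-C-B-D: 2 + 4 + 9 = 15
The minimum is 8.

8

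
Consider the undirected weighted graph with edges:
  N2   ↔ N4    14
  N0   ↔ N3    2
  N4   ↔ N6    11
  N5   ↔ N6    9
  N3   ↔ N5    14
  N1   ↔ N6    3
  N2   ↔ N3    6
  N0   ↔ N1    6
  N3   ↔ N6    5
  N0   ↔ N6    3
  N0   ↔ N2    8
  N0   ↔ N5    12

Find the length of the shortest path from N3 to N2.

6

Some routes from N3 to N2:
N3 - N0 - N2: 2 + 8 = 10
N3 - N6 - N0 - N2: 5 + 3 + 8 = 16
N3 - N6 - N1 - N0 - N2: 5 + 3 + 6 + 8 = 22
N3 - N2: 6
N3 - N6 - N4 - N2: 5 + 11 + 14 = 30
Best route has total 6.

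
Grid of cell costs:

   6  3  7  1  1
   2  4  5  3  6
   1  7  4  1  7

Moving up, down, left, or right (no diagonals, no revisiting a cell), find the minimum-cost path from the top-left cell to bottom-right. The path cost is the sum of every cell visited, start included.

Cheapest: (0,0) -> (0,1) -> (0,2) -> (0,3) -> (1,3) -> (2,3) -> (2,4)
  6 + 3 + 7 + 1 + 3 + 1 + 7 = 28

28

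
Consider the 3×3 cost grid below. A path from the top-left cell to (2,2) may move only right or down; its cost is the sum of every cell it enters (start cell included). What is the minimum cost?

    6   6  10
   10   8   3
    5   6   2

One optimal route is r0c0 r0c1 r1c1 r1c2 r2c2.
Its cost is 6 + 6 + 8 + 3 + 2 = 25.

25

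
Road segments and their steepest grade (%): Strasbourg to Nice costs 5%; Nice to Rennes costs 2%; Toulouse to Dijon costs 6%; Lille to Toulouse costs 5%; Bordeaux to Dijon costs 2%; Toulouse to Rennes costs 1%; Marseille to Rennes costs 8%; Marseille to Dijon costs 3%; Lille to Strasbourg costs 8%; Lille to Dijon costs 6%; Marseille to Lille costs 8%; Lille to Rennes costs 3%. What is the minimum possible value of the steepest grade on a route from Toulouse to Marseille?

Checking several routes:
Toulouse - Lille - Dijon - Marseille: max(5, 6, 3) = 6
Toulouse - Dijon - Marseille: max(6, 3) = 6
Toulouse - Lille - Marseille: max(5, 8) = 8
Toulouse - Rennes - Lille - Dijon - Marseille: max(1, 3, 6, 3) = 6
Smallest bottleneck: 6%.

6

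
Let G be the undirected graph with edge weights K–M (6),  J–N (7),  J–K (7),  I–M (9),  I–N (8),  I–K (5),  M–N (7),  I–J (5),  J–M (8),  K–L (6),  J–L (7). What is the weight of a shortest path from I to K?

A few of the I→K routes:
I -> J -> K: 5 + 7 = 12
I -> K: 5
I -> M -> K: 9 + 6 = 15
I -> J -> L -> K: 5 + 7 + 6 = 18
Shortest: 5.

5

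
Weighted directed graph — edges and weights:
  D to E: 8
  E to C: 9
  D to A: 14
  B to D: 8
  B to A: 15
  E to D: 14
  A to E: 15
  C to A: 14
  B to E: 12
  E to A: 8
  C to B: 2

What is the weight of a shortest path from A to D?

29

Paths from A to D:
A -> E -> D: 15 + 14 = 29
A -> E -> C -> B -> D: 15 + 9 + 2 + 8 = 34
Best route has total 29.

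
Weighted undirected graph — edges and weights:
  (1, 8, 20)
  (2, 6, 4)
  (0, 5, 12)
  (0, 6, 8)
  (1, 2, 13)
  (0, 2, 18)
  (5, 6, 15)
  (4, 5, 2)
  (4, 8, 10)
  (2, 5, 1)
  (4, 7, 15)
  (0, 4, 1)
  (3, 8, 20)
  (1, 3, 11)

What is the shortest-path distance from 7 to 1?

Comparing a few candidate routes:
7 -> 4 -> 0 -> 6 -> 2 -> 1: 15 + 1 + 8 + 4 + 13 = 41
7 -> 4 -> 0 -> 5 -> 2 -> 1: 15 + 1 + 12 + 1 + 13 = 42
7 -> 4 -> 5 -> 2 -> 1: 15 + 2 + 1 + 13 = 31
7 -> 4 -> 8 -> 1: 15 + 10 + 20 = 45
7 -> 4 -> 0 -> 2 -> 1: 15 + 1 + 18 + 13 = 47
Best route has total 31.

31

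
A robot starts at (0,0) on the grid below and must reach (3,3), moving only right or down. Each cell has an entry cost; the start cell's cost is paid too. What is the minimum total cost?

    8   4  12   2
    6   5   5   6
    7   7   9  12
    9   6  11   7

Path (0,0) → (0,1) → (1,1) → (1,2) → (1,3) → (2,3) → (3,3): 8 + 4 + 5 + 5 + 6 + 12 + 7 = 47.
(Top row then right column would cost 51.)

47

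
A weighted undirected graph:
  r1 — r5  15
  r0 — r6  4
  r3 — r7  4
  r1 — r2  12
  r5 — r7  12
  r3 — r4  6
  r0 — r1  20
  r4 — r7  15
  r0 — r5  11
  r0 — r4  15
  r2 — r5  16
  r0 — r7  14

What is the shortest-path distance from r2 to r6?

31

Comparing a few candidate routes:
r2→r5→r0→r6: 16 + 11 + 4 = 31
r2→r1→r0→r6: 12 + 20 + 4 = 36
r2→r1→r5→r0→r6: 12 + 15 + 11 + 4 = 42
r2→r5→r1→r0→r6: 16 + 15 + 20 + 4 = 55
r2→r5→r7→r0→r6: 16 + 12 + 14 + 4 = 46
The minimum is 31.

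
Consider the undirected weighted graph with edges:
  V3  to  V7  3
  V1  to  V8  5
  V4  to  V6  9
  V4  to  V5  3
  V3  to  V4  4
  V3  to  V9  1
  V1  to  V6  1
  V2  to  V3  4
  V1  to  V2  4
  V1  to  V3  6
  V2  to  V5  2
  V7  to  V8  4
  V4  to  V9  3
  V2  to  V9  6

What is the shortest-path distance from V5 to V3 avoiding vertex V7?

Comparing a few candidate routes:
V5-V2-V3: 2 + 4 = 6
V5-V4-V9-V3: 3 + 3 + 1 = 7
V5-V4-V3: 3 + 4 = 7
The minimum is 6.

6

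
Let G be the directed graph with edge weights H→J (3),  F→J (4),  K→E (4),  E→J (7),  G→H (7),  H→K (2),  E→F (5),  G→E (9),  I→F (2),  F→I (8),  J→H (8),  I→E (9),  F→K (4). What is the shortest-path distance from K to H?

19

Routes from K to H:
K -> E -> F -> J -> H: 4 + 5 + 4 + 8 = 21
K -> E -> J -> H: 4 + 7 + 8 = 19
The minimum is 19.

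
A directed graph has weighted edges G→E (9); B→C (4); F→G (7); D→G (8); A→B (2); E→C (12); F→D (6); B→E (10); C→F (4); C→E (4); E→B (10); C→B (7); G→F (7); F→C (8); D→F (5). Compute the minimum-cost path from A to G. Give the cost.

Some routes from A to G:
A→B→C→F→G: 2 + 4 + 4 + 7 = 17
A→B→C→F→D→G: 2 + 4 + 4 + 6 + 8 = 24
A→B→E→C→F→G: 2 + 10 + 12 + 4 + 7 = 35
Shortest: 17.

17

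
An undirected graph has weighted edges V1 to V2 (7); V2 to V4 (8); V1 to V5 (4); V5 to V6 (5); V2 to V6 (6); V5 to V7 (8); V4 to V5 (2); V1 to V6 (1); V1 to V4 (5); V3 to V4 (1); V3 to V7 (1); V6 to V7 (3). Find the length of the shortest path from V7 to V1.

4

Comparing a few candidate routes:
V7 -> V3 -> V4 -> V1: 1 + 1 + 5 = 7
V7 -> V3 -> V4 -> V5 -> V6 -> V1: 1 + 1 + 2 + 5 + 1 = 10
V7 -> V3 -> V4 -> V5 -> V1: 1 + 1 + 2 + 4 = 8
V7 -> V5 -> V1: 8 + 4 = 12
V7 -> V6 -> V1: 3 + 1 = 4
The minimum is 4.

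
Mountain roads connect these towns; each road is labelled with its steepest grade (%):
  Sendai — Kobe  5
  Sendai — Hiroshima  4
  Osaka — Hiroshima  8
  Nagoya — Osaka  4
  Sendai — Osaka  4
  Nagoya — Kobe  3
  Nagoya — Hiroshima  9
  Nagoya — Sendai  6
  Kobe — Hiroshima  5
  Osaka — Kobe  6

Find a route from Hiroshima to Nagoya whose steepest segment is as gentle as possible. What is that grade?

Some routes from Hiroshima to Nagoya:
Hiroshima → Sendai → Osaka → Nagoya: max(4, 4, 4) = 4
Hiroshima → Kobe → Sendai → Osaka → Nagoya: max(5, 5, 4, 4) = 5
Hiroshima → Kobe → Nagoya: max(5, 3) = 5
Hiroshima → Sendai → Kobe → Nagoya: max(4, 5, 3) = 5
Smallest bottleneck: 4%.

4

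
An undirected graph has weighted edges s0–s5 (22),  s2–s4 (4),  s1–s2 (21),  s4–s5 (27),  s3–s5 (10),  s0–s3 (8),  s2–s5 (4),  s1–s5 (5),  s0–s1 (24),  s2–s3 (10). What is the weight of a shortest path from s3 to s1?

A few of the s3→s1 routes:
s3-s0-s1: 8 + 24 = 32
s3-s2-s5-s1: 10 + 4 + 5 = 19
s3-s5-s1: 10 + 5 = 15
s3-s0-s5-s1: 8 + 22 + 5 = 35
s3-s2-s1: 10 + 21 = 31
Best route has total 15.

15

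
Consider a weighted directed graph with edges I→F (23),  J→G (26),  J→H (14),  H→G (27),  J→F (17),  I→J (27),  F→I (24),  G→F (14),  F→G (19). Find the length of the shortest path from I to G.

Checking several routes:
I→J→G: 27 + 26 = 53
I→F→G: 23 + 19 = 42
I→J→F→G: 27 + 17 + 19 = 63
Shortest: 42.

42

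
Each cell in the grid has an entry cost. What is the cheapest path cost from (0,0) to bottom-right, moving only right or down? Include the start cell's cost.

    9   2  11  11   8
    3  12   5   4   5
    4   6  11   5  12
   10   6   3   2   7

One optimal route is (0,0) -> (1,0) -> (2,0) -> (2,1) -> (3,1) -> (3,2) -> (3,3) -> (3,4).
Its cost is 9 + 3 + 4 + 6 + 6 + 3 + 2 + 7 = 40.

40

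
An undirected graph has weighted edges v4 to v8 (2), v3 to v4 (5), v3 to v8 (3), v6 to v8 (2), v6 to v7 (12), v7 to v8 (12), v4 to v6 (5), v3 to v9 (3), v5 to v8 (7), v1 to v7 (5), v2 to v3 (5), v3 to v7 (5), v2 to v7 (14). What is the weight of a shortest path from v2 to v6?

Comparing a few candidate routes:
v2 → v3 → v4 → v8 → v6: 5 + 5 + 2 + 2 = 14
v2 → v3 → v7 → v8 → v6: 5 + 5 + 12 + 2 = 24
v2 → v3 → v8 → v4 → v6: 5 + 3 + 2 + 5 = 15
v2 → v3 → v4 → v6: 5 + 5 + 5 = 15
v2 → v3 → v7 → v6: 5 + 5 + 12 = 22
v2 → v3 → v8 → v6: 5 + 3 + 2 = 10
Best route has total 10.

10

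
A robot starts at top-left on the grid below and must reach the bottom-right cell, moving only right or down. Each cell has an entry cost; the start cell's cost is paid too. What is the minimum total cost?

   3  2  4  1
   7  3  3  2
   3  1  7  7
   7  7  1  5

Take (0,0)→(0,1)→(1,1)→(2,1)→(2,2)→(3,2)→(3,3) for a total of 3 + 2 + 3 + 1 + 7 + 1 + 5 = 22.

22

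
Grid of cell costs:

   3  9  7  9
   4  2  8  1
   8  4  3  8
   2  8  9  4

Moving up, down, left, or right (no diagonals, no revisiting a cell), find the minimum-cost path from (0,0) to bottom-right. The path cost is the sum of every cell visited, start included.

Cheapest: r0c0 → r1c0 → r1c1 → r2c1 → r2c2 → r2c3 → r3c3
  3 + 4 + 2 + 4 + 3 + 8 + 4 = 28

28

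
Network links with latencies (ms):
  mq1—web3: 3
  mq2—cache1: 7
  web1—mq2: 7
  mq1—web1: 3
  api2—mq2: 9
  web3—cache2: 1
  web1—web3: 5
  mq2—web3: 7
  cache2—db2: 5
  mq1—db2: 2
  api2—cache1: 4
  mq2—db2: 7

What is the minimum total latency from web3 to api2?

16

A few of the web3→api2 routes:
web3-mq2-cache1-api2: 7 + 7 + 4 = 18
web3-mq1-db2-mq2-api2: 3 + 2 + 7 + 9 = 21
web3-mq2-api2: 7 + 9 = 16
The minimum is 16 ms.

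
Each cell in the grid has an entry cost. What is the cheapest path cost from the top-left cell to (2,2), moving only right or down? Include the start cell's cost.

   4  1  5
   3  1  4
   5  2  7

15

Best path: (0,0) (0,1) (1,1) (2,1) (2,2)
Cost: 4 + 1 + 1 + 2 + 7 = 15
For comparison, the top-then-right route costs 21.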